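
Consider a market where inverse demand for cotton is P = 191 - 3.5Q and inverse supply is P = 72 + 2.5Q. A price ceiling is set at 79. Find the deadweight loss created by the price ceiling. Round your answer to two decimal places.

Free-market equilibrium: 191 - 3.5Q = 72 + 2.5Q gives Q* = 19.8333, P* = 121.5833.
At the ceiling price 79, quantity supplied is (79 - 72)/2.5 = 2.8; supply is the short side, so Q = 2.8 trades at P = 79.
The lost-trades triangle has base Q* - 2.8 = 17.0333 and height equal to the gap between the curves at Q = 2.8, which is 181.2 - 79 = 102.2. DWL = (1/2)(17.0333)(102.2) = 870.4033.

870.40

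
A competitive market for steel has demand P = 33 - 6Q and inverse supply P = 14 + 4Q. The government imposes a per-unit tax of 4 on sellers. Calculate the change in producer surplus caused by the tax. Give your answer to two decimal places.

Without the tax, 33 - 6Q = 14 + 4Q so Q* = 1.9 and P* = 21.6.
A tax on sellers shifts supply up by 4: 33 - 6Q = 14 + 4Q + 4, so Q_t = 1.5. Buyers pay P_b = 24; sellers receive P_s = P_b - 4 = 20.
Producers lose the trapezoid between P_s and P* out to Q_t plus the triangle from Q_t to Q*: change in PS = 4.5 - 7.22 = -2.72.

-2.72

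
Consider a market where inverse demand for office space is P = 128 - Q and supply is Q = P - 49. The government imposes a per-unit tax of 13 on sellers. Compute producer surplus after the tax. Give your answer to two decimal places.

Rewriting supply in inverse form: P = 49 + Q.
Pre-tax equilibrium: 128 - Q = 49 + Q gives Q* = 39.5, P* = 88.5.
With the tax, sellers need 13 more per unit: 128 - Q = 49 + Q + 13, so Q_t = 33. Buyers pay P_b = 95; sellers receive P_s = P_b - 13 = 82.
PS = (1/2)(Q_t)(P_s - 49) = (1/2)(33)(33) = 544.5.

544.50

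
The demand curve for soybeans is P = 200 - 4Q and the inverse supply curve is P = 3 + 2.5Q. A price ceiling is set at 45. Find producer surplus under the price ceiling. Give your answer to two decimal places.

Without the control, 200 - 4Q = 3 + 2.5Q so Q* = 30.3077 and P* = 78.7692.
At P = 45, sellers supply (45 - 3)/2.5 = 16.8 while buyers want more, so the quantity traded is 16.8 at price 45.
PS is the triangle above supply below 45: (1/2)(16.8)(45 - 3) = 352.8.

352.80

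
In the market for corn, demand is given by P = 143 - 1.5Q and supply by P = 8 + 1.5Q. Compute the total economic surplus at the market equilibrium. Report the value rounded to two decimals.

Setting demand equal to supply, 135 = 3Q, so Q* = 45 and P* = 75.5.
CS = (1/2)(45)(67.5) = 1518.75 and PS = (1/2)(45)(67.5) = 1518.75, so total surplus = 3037.5.

3037.50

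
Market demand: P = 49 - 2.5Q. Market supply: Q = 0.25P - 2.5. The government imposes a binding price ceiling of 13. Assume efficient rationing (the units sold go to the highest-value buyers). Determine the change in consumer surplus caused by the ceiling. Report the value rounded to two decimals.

Rewriting supply in inverse form: P = 10 + 4Q.
Free-market equilibrium: 49 - 2.5Q = 10 + 4Q gives Q* = 6, P* = 34.
At the ceiling price 13, quantity supplied is (13 - 10)/4 = 0.75; supply is the short side, so Q = 0.75 trades at P = 13.
CS goes from (1/2)(6)(15) = 45 to 26.2969 (computed as (49 - 13)(0.75) - (1/2)(2.5)(0.75)^2), a change of -18.7031.

-18.70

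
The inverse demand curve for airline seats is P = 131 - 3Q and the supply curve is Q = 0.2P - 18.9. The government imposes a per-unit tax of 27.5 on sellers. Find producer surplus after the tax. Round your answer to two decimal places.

Rewriting supply in inverse form: P = 94.5 + 5Q.
Without the tax, 131 - 3Q = 94.5 + 5Q so Q* = 4.5625 and P* = 117.3125.
With the tax, sellers need 27.5 more per unit: 131 - 3Q = 94.5 + 5Q + 27.5, so Q_t = 1.125. Buyers pay P_b = 127.625; sellers receive P_s = P_b - 27.5 = 100.125.
Producer surplus is the triangle above supply below P_s: (1/2)(1.125)(100.125 - 94.5) = 3.1641.

3.16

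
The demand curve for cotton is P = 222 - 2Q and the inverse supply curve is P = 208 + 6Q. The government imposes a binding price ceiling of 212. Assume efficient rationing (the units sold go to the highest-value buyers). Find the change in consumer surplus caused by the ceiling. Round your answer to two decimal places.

Free-market equilibrium: 222 - 2Q = 208 + 6Q gives Q* = 1.75, P* = 218.5.
At P = 212, sellers supply (212 - 208)/6 = 0.6667 while buyers want more, so the quantity traded is 0.6667 at price 212.
CS goes from (1/2)(1.75)(3.5) = 3.0625 to 6.2222 (computed as (222 - 212)(0.6667) - (1/2)(2)(0.6667)^2), a change of 3.1597.

3.16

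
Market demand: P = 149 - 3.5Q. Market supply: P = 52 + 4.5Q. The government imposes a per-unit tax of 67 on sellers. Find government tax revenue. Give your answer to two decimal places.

251.25

Without the tax, 149 - 3.5Q = 52 + 4.5Q so Q* = 12.125 and P* = 106.5625.
With the tax, sellers need 67 more per unit: 149 - 3.5Q = 52 + 4.5Q + 67, so Q_t = 3.75. Buyers pay P_b = 135.875; sellers receive P_s = P_b - 67 = 68.875.
Revenue is the tax times quantity traded: 67 x 3.75 = 251.25.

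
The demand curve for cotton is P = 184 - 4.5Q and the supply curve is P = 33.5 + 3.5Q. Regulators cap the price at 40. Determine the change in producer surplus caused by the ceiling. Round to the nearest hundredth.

-613.31

Free-market equilibrium: 184 - 4.5Q = 33.5 + 3.5Q gives Q* = 18.8125, P* = 99.3438.
At the ceiling price 40, quantity supplied is (40 - 33.5)/3.5 = 1.8571; supply is the short side, so Q = 1.8571 trades at P = 40.
PS goes from (1/2)(18.8125)(65.8438) = 619.3428 to 6.0357 (computed as (40 - 33.5)(1.8571) - (1/2)(3.5)(1.8571)^2), a change of -613.3071.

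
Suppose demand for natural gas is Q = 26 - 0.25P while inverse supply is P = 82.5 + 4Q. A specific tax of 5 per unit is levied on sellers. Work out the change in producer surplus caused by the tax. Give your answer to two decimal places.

Rewriting demand in inverse form: P = 104 - 4Q.
Pre-tax equilibrium: 104 - 4Q = 82.5 + 4Q gives Q* = 2.6875, P* = 93.25.
A tax on sellers shifts supply up by 5: 104 - 4Q = 82.5 + 4Q + 5, so Q_t = 2.0625. Buyers pay P_b = 95.75; sellers receive P_s = P_b - 5 = 90.75.
PS falls from (1/2)(2.6875)(10.75) = 14.4453 to (1/2)(2.0625)(8.25) = 8.5078, a change of -5.9375.

-5.94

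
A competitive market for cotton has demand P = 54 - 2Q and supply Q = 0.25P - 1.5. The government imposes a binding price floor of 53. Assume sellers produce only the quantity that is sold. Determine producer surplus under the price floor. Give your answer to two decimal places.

23.00

Rewriting supply in inverse form: P = 6 + 4Q.
Free-market equilibrium: 54 - 2Q = 6 + 4Q gives Q* = 8, P* = 38.
At P = 53, buyers demand (54 - 53)/2 = 0.5 while sellers would supply more, so the quantity traded is 0.5 at price 53.
The supply price at Q = 0.5 is 8. PS is the trapezoid between 53 and supply over [0, 0.5]: (1/2)[(53 - 6) + (53 - 8)](0.5) = 23.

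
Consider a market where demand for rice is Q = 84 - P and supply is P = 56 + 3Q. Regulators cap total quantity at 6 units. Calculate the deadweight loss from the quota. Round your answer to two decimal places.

Rewriting demand in inverse form: P = 84 - Q.
Unrestricted equilibrium: Q* = (84 - 56)/(1 + 3) = 7.
At Q = 6 the demand price is 84 - (6) = 78 and the supply price is 56 + 3(6) = 74.
DWL = (1/2)(gap between curves at 6) x (Q* - 6) = (1/2)(4)(1) = 2.

2.00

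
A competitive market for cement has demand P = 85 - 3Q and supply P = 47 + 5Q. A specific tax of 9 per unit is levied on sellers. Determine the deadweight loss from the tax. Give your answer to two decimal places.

Without the tax, 85 - 3Q = 47 + 5Q so Q* = 4.75 and P* = 70.75.
A tax on sellers shifts supply up by 9: 85 - 3Q = 47 + 5Q + 9, so Q_t = 3.625. Buyers pay P_b = 74.125; sellers receive P_s = P_b - 9 = 65.125.
The welfare triangle lost has base Q* - Q_t = 1.125 and height t = 9, so DWL = (1/2)(1.125)(9) = 5.0625.

5.06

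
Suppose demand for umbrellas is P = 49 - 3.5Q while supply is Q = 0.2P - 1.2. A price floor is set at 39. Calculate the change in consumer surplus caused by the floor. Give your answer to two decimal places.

-30.50

Rewriting supply in inverse form: P = 6 + 5Q.
Free-market equilibrium: 49 - 3.5Q = 6 + 5Q gives Q* = 5.0588, P* = 31.2941.
At P = 39, buyers demand (49 - 39)/3.5 = 2.8571 while sellers would supply more, so the quantity traded is 2.8571 at price 39.
CS goes from (1/2)(5.0588)(17.7059) = 44.7855 to 14.2857 (computed as (49 - 39)(2.8571) - (1/2)(3.5)(2.8571)^2), a change of -30.4998.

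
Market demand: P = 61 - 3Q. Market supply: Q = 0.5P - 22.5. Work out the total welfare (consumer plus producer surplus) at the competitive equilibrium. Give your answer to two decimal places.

25.60

Rewriting supply in inverse form: P = 45 + 2Q.
Setting demand equal to supply, 16 = 5Q, so Q* = 3.2 and P* = 51.4.
CS = (1/2)(3.2)(9.6) = 15.36 and PS = (1/2)(3.2)(6.4) = 10.24, so total surplus = 25.6.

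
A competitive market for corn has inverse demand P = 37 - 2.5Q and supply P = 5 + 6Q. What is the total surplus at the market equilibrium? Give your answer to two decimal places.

60.24

Equilibrium: 37 - 2.5Q = 5 + 6Q, so Q* = 3.7647 and P* = 27.5882.
Total surplus is the full triangle between the curves from 0 to Q*: (1/2)(3.7647)(37 - 5) = 60.2353.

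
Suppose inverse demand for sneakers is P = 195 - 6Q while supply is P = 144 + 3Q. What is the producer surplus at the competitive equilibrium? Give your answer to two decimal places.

48.17

Equilibrium: 195 - 6Q = 144 + 3Q, so Q* = 5.6667 and P* = 161.
PS is the area between P* and the supply curve from 0 to Q*: (1/2)(5.6667)(17) = 48.1667.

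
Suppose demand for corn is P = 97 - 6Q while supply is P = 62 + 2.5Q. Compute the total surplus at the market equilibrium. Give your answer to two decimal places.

72.06

Set 97 - 6Q = 62 + 2.5Q, which gives 35 = 8.5Q, so Q* = 4.1176 and P* = 97 - 6(4.1176) = 72.2941.
Total surplus is the full triangle between the curves from 0 to Q*: (1/2)(4.1176)(97 - 62) = 72.0588.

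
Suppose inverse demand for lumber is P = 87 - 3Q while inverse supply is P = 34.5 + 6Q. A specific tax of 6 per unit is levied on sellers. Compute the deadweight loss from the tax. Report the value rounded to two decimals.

2.00

Pre-tax equilibrium: 87 - 3Q = 34.5 + 6Q gives Q* = 5.8333, P* = 69.5.
With the tax, sellers need 6 more per unit: 87 - 3Q = 34.5 + 6Q + 6, so Q_t = 5.1667. Buyers pay P_b = 71.5; sellers receive P_s = P_b - 6 = 65.5.
Deadweight loss is the triangle between the curves from Q_t to Q*: (1/2)(5.8333 - 5.1667)(6) = 2.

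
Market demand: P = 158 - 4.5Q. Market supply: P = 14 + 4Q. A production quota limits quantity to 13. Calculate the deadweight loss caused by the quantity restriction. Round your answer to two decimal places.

66.01

Without the quota, 158 - 4.5Q = 14 + 4Q gives Q* = 16.9412.
At Q = 13 the demand price is 158 - 4.5(13) = 99.5 and the supply price is 14 + 4(13) = 66.
DWL = (1/2)(gap between curves at 13) x (Q* - 13) = (1/2)(33.5)(3.9412) = 66.0147.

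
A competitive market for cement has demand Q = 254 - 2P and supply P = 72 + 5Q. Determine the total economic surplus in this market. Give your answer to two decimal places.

Rewriting demand in inverse form: P = 127 - 0.5Q.
Equilibrium: 127 - 0.5Q = 72 + 5Q, so Q* = 10 and P* = 122.
CS = (1/2)(10)(5) = 25 and PS = (1/2)(10)(50) = 250, so total surplus = 275.

275.00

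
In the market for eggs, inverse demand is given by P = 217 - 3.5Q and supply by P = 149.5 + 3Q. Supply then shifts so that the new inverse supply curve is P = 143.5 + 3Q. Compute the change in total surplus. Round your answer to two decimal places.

Initial equilibrium: Q_0 = 10.3846, P_0 = 180.6538; CS_0 = (1/2)(10.3846)(36.3462) = 188.7204, PS_0 = (1/2)(10.3846)(31.1538) = 161.7604.
New equilibrium: 217 - 3.5Q = 143.5 + 3Q gives Q_1 = 11.3077, P_1 = 177.4231; CS_1 = 223.7618, PS_1 = 191.7959.
Change in total surplus = (223.7618 + 191.7959) - (188.7204 + 161.7604) = 65.0769.

65.08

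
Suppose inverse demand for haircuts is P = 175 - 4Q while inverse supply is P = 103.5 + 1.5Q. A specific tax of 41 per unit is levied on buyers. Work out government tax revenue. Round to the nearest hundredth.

Pre-tax equilibrium: 175 - 4Q = 103.5 + 1.5Q gives Q* = 13, P* = 123.
With the tax, buyers' net willingness to pay falls by 41: (175 - 41) - 4Q = 103.5 + 1.5Q, so Q_t = 5.5455. Buyers pay P_b = 152.8182; sellers receive P_s = P_b - 41 = 111.8182.
Revenue is the tax times quantity traded: 41 x 5.5455 = 227.3636.

227.36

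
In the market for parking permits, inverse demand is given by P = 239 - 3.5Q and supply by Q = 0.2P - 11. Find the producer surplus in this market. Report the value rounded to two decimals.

Rewriting supply in inverse form: P = 55 + 5Q.
Setting demand equal to supply, 184 = 8.5Q, so Q* = 21.6471 and P* = 163.2353.
PS is the area between P* and the supply curve from 0 to Q*: (1/2)(21.6471)(108.2353) = 1171.4879.

1171.49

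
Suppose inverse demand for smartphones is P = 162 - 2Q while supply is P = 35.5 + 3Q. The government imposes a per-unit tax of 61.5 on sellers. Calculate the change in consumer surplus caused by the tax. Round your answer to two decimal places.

Pre-tax equilibrium: 162 - 2Q = 35.5 + 3Q gives Q* = 25.3, P* = 111.4.
With the tax, sellers need 61.5 more per unit: 162 - 2Q = 35.5 + 3Q + 61.5, so Q_t = 13. Buyers pay P_b = 136; sellers receive P_s = P_b - 61.5 = 74.5.
CS falls from (1/2)(25.3)(50.6) = 640.09 to (1/2)(13)(26) = 169, a change of -471.09.

-471.09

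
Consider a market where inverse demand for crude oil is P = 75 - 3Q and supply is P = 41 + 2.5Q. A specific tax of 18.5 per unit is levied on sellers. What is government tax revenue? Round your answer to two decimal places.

Pre-tax equilibrium: 75 - 3Q = 41 + 2.5Q gives Q* = 6.1818, P* = 56.4545.
A tax on sellers shifts supply up by 18.5: 75 - 3Q = 41 + 2.5Q + 18.5, so Q_t = 2.8182. Buyers pay P_b = 66.5455; sellers receive P_s = P_b - 18.5 = 48.0455.
Revenue is the tax times quantity traded: 18.5 x 2.8182 = 52.1364.

52.14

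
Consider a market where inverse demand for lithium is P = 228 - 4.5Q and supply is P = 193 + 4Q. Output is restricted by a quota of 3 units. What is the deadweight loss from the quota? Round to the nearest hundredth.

5.31

Unrestricted equilibrium: Q* = (228 - 193)/(4.5 + 4) = 4.1176.
At Q = 3 the demand price is 228 - 4.5(3) = 214.5 and the supply price is 193 + 4(3) = 205.
Deadweight loss is the triangle between the curves from 3 to 4.1176: (1/2)(214.5 - 205)(4.1176 - 3) = 5.3088.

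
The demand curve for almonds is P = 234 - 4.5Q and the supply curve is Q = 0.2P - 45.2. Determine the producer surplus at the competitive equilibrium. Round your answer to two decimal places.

1.77

Rewriting supply in inverse form: P = 226 + 5Q.
Equilibrium: 234 - 4.5Q = 226 + 5Q, so Q* = 0.8421 and P* = 230.2105.
PS is the area between P* and the supply curve from 0 to Q*: (1/2)(0.8421)(4.2105) = 1.7729.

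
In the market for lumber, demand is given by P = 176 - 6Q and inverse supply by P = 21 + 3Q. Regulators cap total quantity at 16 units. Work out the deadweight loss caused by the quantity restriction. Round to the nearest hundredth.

6.72

Without the quota, 176 - 6Q = 21 + 3Q gives Q* = 17.2222.
At Q = 16 the demand price is 176 - 6(16) = 80 and the supply price is 21 + 3(16) = 69.
Deadweight loss is the triangle between the curves from 16 to 17.2222: (1/2)(80 - 69)(17.2222 - 16) = 6.7222.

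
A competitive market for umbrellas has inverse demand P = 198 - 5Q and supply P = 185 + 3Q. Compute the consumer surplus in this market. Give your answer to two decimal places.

Setting demand equal to supply, 13 = 8Q, so Q* = 1.625 and P* = 189.875.
CS is the area between the demand curve and P* from 0 to Q*: (1/2)(1.625)(8.125) = 6.6016.

6.60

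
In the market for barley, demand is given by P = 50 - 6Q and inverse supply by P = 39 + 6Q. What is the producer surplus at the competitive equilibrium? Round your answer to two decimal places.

Setting demand equal to supply, 11 = 12Q, so Q* = 0.9167 and P* = 44.5.
The supply curve's price intercept is 39, so PS = (1/2)(Q*)(P* - 39) = (1/2)(0.9167)(5.5) = 2.5208.

2.52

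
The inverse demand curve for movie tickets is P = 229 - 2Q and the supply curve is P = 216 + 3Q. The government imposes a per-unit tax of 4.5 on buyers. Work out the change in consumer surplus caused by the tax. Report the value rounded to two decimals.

Pre-tax equilibrium: 229 - 2Q = 216 + 3Q gives Q* = 2.6, P* = 223.8.
With the tax, buyers' net willingness to pay falls by 4.5: (229 - 4.5) - 2Q = 216 + 3Q, so Q_t = 1.7. Buyers pay P_b = 225.6; sellers receive P_s = P_b - 4.5 = 221.1.
Consumers lose the trapezoid between P* and P_b out to Q_t plus the triangle from Q_t to Q*: change in CS = 2.89 - 6.76 = -3.87.

-3.87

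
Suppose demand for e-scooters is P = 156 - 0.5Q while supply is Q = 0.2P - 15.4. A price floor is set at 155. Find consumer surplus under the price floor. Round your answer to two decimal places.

1.00

Rewriting supply in inverse form: P = 77 + 5Q.
Without the control, 156 - 0.5Q = 77 + 5Q so Q* = 14.3636 and P* = 148.8182.
At the floor price 155, quantity demanded is (156 - 155)/0.5 = 2; demand is the short side, so Q = 2 trades at P = 155.
CS is the triangle under demand above 155: (1/2)(2)(156 - 155) = 1.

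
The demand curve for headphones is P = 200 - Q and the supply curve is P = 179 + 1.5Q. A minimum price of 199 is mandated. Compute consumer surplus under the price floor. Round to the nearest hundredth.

Free-market equilibrium: 200 - Q = 179 + 1.5Q gives Q* = 8.4, P* = 191.6.
At P = 199, buyers demand (200 - 199)/1 = 1 while sellers would supply more, so the quantity traded is 1 at price 199.
CS is the triangle under demand above 199: (1/2)(1)(200 - 199) = 0.5.

0.50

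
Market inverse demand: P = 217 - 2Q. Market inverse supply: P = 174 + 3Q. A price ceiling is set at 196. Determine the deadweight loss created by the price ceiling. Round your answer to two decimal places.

4.01

Without the control, 217 - 2Q = 174 + 3Q so Q* = 8.6 and P* = 199.8.
At the ceiling price 196, quantity supplied is (196 - 174)/3 = 7.3333; supply is the short side, so Q = 7.3333 trades at P = 196.
At Q = 7.3333 the demand price is 202.3333 and the supply price is 196. Deadweight loss is the triangle between the curves from 7.3333 to 8.6: (1/2)(202.3333 - 196)(8.6 - 7.3333) = 4.0111.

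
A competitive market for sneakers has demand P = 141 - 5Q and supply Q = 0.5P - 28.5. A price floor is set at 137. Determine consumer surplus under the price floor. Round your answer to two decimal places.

Rewriting supply in inverse form: P = 57 + 2Q.
Without the control, 141 - 5Q = 57 + 2Q so Q* = 12 and P* = 81.
At the floor price 137, quantity demanded is (141 - 137)/5 = 0.8; demand is the short side, so Q = 0.8 trades at P = 137.
CS is the triangle under demand above 137: (1/2)(0.8)(141 - 137) = 1.6.

1.60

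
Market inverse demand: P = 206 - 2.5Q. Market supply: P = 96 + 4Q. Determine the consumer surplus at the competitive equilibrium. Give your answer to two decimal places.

357.99

Set 206 - 2.5Q = 96 + 4Q, which gives 110 = 6.5Q, so Q* = 16.9231 and P* = 206 - 2.5(16.9231) = 163.6923.
Consumer surplus is the triangle under demand above P*: (1/2)(16.9231)(206 - 163.6923) = (1/2)(16.9231)(42.3077) = 357.9882.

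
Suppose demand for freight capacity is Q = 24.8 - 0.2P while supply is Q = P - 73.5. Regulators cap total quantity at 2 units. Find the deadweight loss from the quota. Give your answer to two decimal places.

123.52

Rewriting demand in inverse form: P = 124 - 5Q.
Rewriting supply in inverse form: P = 73.5 + Q.
Without the quota, 124 - 5Q = 73.5 + Q gives Q* = 8.4167.
At Q = 2 the demand price is 124 - 5(2) = 114 and the supply price is 73.5 + (2) = 75.5.
DWL = (1/2)(gap between curves at 2) x (Q* - 2) = (1/2)(38.5)(6.4167) = 123.5208.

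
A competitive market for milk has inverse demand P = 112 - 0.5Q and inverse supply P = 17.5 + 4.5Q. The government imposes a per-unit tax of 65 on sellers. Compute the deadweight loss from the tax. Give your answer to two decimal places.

Pre-tax equilibrium: 112 - 0.5Q = 17.5 + 4.5Q gives Q* = 18.9, P* = 102.55.
A tax on sellers shifts supply up by 65: 112 - 0.5Q = 17.5 + 4.5Q + 65, so Q_t = 5.9. Buyers pay P_b = 109.05; sellers receive P_s = P_b - 65 = 44.05.
Deadweight loss is the triangle between the curves from Q_t to Q*: (1/2)(18.9 - 5.9)(65) = 422.5.

422.50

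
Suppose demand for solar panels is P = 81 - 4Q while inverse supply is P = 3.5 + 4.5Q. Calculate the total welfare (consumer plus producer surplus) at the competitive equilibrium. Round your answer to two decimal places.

Setting demand equal to supply, 77.5 = 8.5Q, so Q* = 9.1176 and P* = 44.5294.
CS = (1/2)(9.1176)(36.4706) = 166.263 and PS = (1/2)(9.1176)(41.0294) = 187.0458, so total surplus = 353.3088.

353.31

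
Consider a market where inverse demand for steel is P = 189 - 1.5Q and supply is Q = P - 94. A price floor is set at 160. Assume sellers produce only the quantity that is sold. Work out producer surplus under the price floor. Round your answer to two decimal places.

Rewriting supply in inverse form: P = 94 + Q.
Without the control, 189 - 1.5Q = 94 + Q so Q* = 38 and P* = 132.
At P = 160, buyers demand (189 - 160)/1.5 = 19.3333 while sellers would supply more, so the quantity traded is 19.3333 at price 160.
The supply price at Q = 19.3333 is 113.3333. PS is the trapezoid between 160 and supply over [0, 19.3333]: (1/2)[(160 - 94) + (160 - 113.3333)](19.3333) = 1089.1111.

1089.11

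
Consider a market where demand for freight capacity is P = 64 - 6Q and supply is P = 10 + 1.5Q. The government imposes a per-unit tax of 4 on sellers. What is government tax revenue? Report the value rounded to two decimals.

Pre-tax equilibrium: 64 - 6Q = 10 + 1.5Q gives Q* = 7.2, P* = 20.8.
A tax on sellers shifts supply up by 4: 64 - 6Q = 10 + 1.5Q + 4, so Q_t = 6.6667. Buyers pay P_b = 24; sellers receive P_s = P_b - 4 = 20.
Revenue is the tax times quantity traded: 4 x 6.6667 = 26.6667.

26.67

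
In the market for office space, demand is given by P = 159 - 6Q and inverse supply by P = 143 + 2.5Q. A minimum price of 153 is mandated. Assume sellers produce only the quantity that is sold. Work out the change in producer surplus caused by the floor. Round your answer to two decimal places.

4.32

Without the control, 159 - 6Q = 143 + 2.5Q so Q* = 1.8824 and P* = 147.7059.
At P = 153, buyers demand (159 - 153)/6 = 1 while sellers would supply more, so the quantity traded is 1 at price 153.
PS goes from (1/2)(1.8824)(4.7059) = 4.4291 to 8.75 (computed as (153 - 143)(1) - (1/2)(2.5)(1)^2), a change of 4.3209.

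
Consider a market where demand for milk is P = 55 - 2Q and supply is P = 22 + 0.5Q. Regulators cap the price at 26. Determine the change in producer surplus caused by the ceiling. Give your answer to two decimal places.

-27.56

Without the control, 55 - 2Q = 22 + 0.5Q so Q* = 13.2 and P* = 28.6.
At the ceiling price 26, quantity supplied is (26 - 22)/0.5 = 8; supply is the short side, so Q = 8 trades at P = 26.
PS goes from (1/2)(13.2)(6.6) = 43.56 to 16 (computed as (26 - 22)(8) - (1/2)(0.5)(8)^2), a change of -27.56.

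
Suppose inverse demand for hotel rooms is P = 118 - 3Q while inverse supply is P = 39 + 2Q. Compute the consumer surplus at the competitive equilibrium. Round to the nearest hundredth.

Equilibrium: 118 - 3Q = 39 + 2Q, so Q* = 15.8 and P* = 70.6.
Consumer surplus is the triangle under demand above P*: (1/2)(15.8)(118 - 70.6) = (1/2)(15.8)(47.4) = 374.46.

374.46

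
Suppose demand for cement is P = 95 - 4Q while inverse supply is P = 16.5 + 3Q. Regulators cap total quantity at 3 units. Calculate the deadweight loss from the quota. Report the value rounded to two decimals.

236.16

Without the quota, 95 - 4Q = 16.5 + 3Q gives Q* = 11.2143.
At Q = 3 the demand price is 95 - 4(3) = 83 and the supply price is 16.5 + 3(3) = 25.5.
DWL = (1/2)(gap between curves at 3) x (Q* - 3) = (1/2)(57.5)(8.2143) = 236.1607.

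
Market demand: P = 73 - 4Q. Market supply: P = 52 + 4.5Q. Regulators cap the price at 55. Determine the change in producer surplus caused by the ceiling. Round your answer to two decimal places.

-12.73

Free-market equilibrium: 73 - 4Q = 52 + 4.5Q gives Q* = 2.4706, P* = 63.1176.
At the ceiling price 55, quantity supplied is (55 - 52)/4.5 = 0.6667; supply is the short side, so Q = 0.6667 trades at P = 55.
PS goes from (1/2)(2.4706)(11.1176) = 13.7336 to 1 (computed as (55 - 52)(0.6667) - (1/2)(4.5)(0.6667)^2), a change of -12.7336.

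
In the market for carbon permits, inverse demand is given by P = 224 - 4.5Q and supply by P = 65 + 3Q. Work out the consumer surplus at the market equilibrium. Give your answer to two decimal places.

1011.24

Setting demand equal to supply, 159 = 7.5Q, so Q* = 21.2 and P* = 128.6.
CS is the area between the demand curve and P* from 0 to Q*: (1/2)(21.2)(95.4) = 1011.24.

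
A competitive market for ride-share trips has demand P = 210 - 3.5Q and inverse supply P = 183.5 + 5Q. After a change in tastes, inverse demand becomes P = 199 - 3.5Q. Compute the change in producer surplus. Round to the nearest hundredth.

Initial equilibrium: Q_0 = 3.1176, P_0 = 199.0882; CS_0 = (1/2)(3.1176)(10.9118) = 17.0095, PS_0 = (1/2)(3.1176)(15.5882) = 24.2993.
New equilibrium: 199 - 3.5Q = 183.5 + 5Q gives Q_1 = 1.8235, P_1 = 192.6176; CS_1 = 5.8192, PS_1 = 8.3131.
Change in producer surplus = 8.3131 - 24.2993 = -15.9862.

-15.99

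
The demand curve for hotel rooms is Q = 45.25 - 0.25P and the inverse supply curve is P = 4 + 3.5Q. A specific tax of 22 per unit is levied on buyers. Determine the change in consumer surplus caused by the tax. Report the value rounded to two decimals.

Rewriting demand in inverse form: P = 181 - 4Q.
Pre-tax equilibrium: 181 - 4Q = 4 + 3.5Q gives Q* = 23.6, P* = 86.6.
A tax on buyers shifts demand down by 22: (181 - 22) - 4Q = 4 + 3.5Q, so Q_t = 20.6667. Buyers pay P_b = 98.3333; sellers receive P_s = P_b - 22 = 76.3333.
Consumers lose the trapezoid between P* and P_b out to Q_t plus the triangle from Q_t to Q*: change in CS = 854.2222 - 1113.92 = -259.6978.

-259.70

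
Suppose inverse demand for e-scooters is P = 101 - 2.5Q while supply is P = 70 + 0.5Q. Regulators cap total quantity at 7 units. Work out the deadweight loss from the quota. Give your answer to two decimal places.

Without the quota, 101 - 2.5Q = 70 + 0.5Q gives Q* = 10.3333.
At Q = 7 the demand price is 101 - 2.5(7) = 83.5 and the supply price is 70 + 0.5(7) = 73.5.
Deadweight loss is the triangle between the curves from 7 to 10.3333: (1/2)(83.5 - 73.5)(10.3333 - 7) = 16.6667.

16.67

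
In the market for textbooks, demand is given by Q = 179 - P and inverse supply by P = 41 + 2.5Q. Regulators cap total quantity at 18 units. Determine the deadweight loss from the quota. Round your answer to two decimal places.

Rewriting demand in inverse form: P = 179 - Q.
Without the quota, 179 - Q = 41 + 2.5Q gives Q* = 39.4286.
At Q = 18 the demand price is 179 - (18) = 161 and the supply price is 41 + 2.5(18) = 86.
Deadweight loss is the triangle between the curves from 18 to 39.4286: (1/2)(161 - 86)(39.4286 - 18) = 803.5714.

803.57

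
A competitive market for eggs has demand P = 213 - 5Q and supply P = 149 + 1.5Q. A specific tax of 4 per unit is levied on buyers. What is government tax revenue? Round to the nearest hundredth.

36.92

Pre-tax equilibrium: 213 - 5Q = 149 + 1.5Q gives Q* = 9.8462, P* = 163.7692.
With the tax, buyers' net willingness to pay falls by 4: (213 - 4) - 5Q = 149 + 1.5Q, so Q_t = 9.2308. Buyers pay P_b = 166.8462; sellers receive P_s = P_b - 4 = 162.8462.
Tax revenue = t x Q_t = 4 x 9.2308 = 36.9231.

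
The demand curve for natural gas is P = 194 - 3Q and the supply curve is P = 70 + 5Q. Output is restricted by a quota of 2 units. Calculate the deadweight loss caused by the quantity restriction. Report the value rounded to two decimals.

729.00

Unrestricted equilibrium: Q* = (194 - 70)/(3 + 5) = 15.5.
At Q = 2 the demand price is 194 - 3(2) = 188 and the supply price is 70 + 5(2) = 80.
Deadweight loss is the triangle between the curves from 2 to 15.5: (1/2)(188 - 80)(15.5 - 2) = 729.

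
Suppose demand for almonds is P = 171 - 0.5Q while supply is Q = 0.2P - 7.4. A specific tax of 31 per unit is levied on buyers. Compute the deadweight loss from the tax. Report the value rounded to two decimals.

87.36

Rewriting supply in inverse form: P = 37 + 5Q.
Without the tax, 171 - 0.5Q = 37 + 5Q so Q* = 24.3636 and P* = 158.8182.
With the tax, buyers' net willingness to pay falls by 31: (171 - 31) - 0.5Q = 37 + 5Q, so Q_t = 18.7273. Buyers pay P_b = 161.6364; sellers receive P_s = P_b - 31 = 130.6364.
The welfare triangle lost has base Q* - Q_t = 5.6364 and height t = 31, so DWL = (1/2)(5.6364)(31) = 87.3636.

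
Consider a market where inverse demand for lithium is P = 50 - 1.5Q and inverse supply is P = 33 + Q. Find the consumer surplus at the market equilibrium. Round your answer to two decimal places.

34.68

Equilibrium: 50 - 1.5Q = 33 + Q, so Q* = 6.8 and P* = 39.8.
Consumer surplus is the triangle under demand above P*: (1/2)(6.8)(50 - 39.8) = (1/2)(6.8)(10.2) = 34.68.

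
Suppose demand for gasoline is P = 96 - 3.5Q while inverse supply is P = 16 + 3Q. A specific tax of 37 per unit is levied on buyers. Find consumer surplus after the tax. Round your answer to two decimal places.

Without the tax, 96 - 3.5Q = 16 + 3Q so Q* = 12.3077 and P* = 52.9231.
With the tax, buyers' net willingness to pay falls by 37: (96 - 37) - 3.5Q = 16 + 3Q, so Q_t = 6.6154. Buyers pay P_b = 72.8462; sellers receive P_s = P_b - 37 = 35.8462.
CS = (1/2)(Q_t)(96 - P_b) = (1/2)(6.6154)(23.1538) = 76.5858.

76.59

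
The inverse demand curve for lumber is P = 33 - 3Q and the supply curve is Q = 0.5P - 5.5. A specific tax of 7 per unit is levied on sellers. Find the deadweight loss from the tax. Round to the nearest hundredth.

Rewriting supply in inverse form: P = 11 + 2Q.
Pre-tax equilibrium: 33 - 3Q = 11 + 2Q gives Q* = 4.4, P* = 19.8.
With the tax, sellers need 7 more per unit: 33 - 3Q = 11 + 2Q + 7, so Q_t = 3. Buyers pay P_b = 24; sellers receive P_s = P_b - 7 = 17.
The welfare triangle lost has base Q* - Q_t = 1.4 and height t = 7, so DWL = (1/2)(1.4)(7) = 4.9.

4.90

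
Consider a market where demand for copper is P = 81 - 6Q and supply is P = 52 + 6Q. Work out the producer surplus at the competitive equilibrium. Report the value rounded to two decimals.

Setting demand equal to supply, 29 = 12Q, so Q* = 2.4167 and P* = 66.5.
Producer surplus is the triangle above supply below P*: (1/2)(2.4167)(66.5 - 52) = (1/2)(2.4167)(14.5) = 17.5208.

17.52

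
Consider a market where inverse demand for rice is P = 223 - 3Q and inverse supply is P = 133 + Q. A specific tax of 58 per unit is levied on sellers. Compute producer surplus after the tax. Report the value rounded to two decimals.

32.00

Without the tax, 223 - 3Q = 133 + Q so Q* = 22.5 and P* = 155.5.
With the tax, sellers need 58 more per unit: 223 - 3Q = 133 + Q + 58, so Q_t = 8. Buyers pay P_b = 199; sellers receive P_s = P_b - 58 = 141.
Producer surplus is the triangle above supply below P_s: (1/2)(8)(141 - 133) = 32.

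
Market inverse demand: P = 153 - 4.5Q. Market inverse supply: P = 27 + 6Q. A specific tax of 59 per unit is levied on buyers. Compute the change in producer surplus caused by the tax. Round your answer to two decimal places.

-309.85

Pre-tax equilibrium: 153 - 4.5Q = 27 + 6Q gives Q* = 12, P* = 99.
A tax on buyers shifts demand down by 59: (153 - 59) - 4.5Q = 27 + 6Q, so Q_t = 6.381. Buyers pay P_b = 124.2857; sellers receive P_s = P_b - 59 = 65.2857.
PS falls from (1/2)(12)(72) = 432 to (1/2)(6.381)(38.2857) = 122.1497, a change of -309.8503.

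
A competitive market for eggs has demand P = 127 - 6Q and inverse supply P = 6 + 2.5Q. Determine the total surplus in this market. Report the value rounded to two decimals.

861.24

Equilibrium: 127 - 6Q = 6 + 2.5Q, so Q* = 14.2353 and P* = 41.5882.
CS = (1/2)(14.2353)(85.4118) = 607.9308 and PS = (1/2)(14.2353)(35.5882) = 253.3045, so total surplus = 861.2353.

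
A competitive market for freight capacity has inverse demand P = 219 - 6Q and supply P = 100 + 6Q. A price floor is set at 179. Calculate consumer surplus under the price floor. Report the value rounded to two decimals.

Free-market equilibrium: 219 - 6Q = 100 + 6Q gives Q* = 9.9167, P* = 159.5.
At P = 179, buyers demand (219 - 179)/6 = 6.6667 while sellers would supply more, so the quantity traded is 6.6667 at price 179.
CS is the triangle under demand above 179: (1/2)(6.6667)(219 - 179) = 133.3333.

133.33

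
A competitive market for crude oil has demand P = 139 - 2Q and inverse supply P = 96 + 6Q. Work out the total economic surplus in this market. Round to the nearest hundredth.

115.56

Set 139 - 2Q = 96 + 6Q, which gives 43 = 8Q, so Q* = 5.375 and P* = 139 - 2(5.375) = 128.25.
CS = (1/2)(5.375)(10.75) = 28.8906 and PS = (1/2)(5.375)(32.25) = 86.6719, so total surplus = 115.5625.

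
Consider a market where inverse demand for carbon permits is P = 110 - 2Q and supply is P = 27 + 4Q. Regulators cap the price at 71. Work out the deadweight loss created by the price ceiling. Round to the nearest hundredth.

Without the control, 110 - 2Q = 27 + 4Q so Q* = 13.8333 and P* = 82.3333.
At the ceiling price 71, quantity supplied is (71 - 27)/4 = 11; supply is the short side, so Q = 11 trades at P = 71.
The lost-trades triangle has base Q* - 11 = 2.8333 and height equal to the gap between the curves at Q = 11, which is 88 - 71 = 17. DWL = (1/2)(2.8333)(17) = 24.0833.

24.08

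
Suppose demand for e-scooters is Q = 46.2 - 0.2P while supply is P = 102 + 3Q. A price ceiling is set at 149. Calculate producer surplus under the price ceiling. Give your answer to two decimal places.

Rewriting demand in inverse form: P = 231 - 5Q.
Free-market equilibrium: 231 - 5Q = 102 + 3Q gives Q* = 16.125, P* = 150.375.
At P = 149, sellers supply (149 - 102)/3 = 15.6667 while buyers want more, so the quantity traded is 15.6667 at price 149.
PS is the triangle above supply below 149: (1/2)(15.6667)(149 - 102) = 368.1667.

368.17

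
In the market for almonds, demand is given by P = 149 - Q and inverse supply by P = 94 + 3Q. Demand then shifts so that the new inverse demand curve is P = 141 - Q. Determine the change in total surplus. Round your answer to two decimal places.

-102.00

Initial equilibrium: Q_0 = 13.75, P_0 = 135.25; CS_0 = (1/2)(13.75)(13.75) = 94.5312, PS_0 = (1/2)(13.75)(41.25) = 283.5938.
New equilibrium: 141 - Q = 94 + 3Q gives Q_1 = 11.75, P_1 = 129.25; CS_1 = 69.0312, PS_1 = 207.0938.
Change in total surplus = (69.0312 + 207.0938) - (94.5312 + 283.5938) = -102.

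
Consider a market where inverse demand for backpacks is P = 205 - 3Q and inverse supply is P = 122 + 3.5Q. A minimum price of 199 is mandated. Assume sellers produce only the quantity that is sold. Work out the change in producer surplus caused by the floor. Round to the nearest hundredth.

-138.34

Without the control, 205 - 3Q = 122 + 3.5Q so Q* = 12.7692 and P* = 166.6923.
At P = 199, buyers demand (205 - 199)/3 = 2 while sellers would supply more, so the quantity traded is 2 at price 199.
PS goes from (1/2)(12.7692)(44.6923) = 285.3432 to 147 (computed as (199 - 122)(2) - (1/2)(3.5)(2)^2), a change of -138.3432.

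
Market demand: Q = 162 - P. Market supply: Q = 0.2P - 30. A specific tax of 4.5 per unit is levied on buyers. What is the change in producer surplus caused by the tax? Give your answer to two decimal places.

-6.09

Rewriting demand in inverse form: P = 162 - Q.
Rewriting supply in inverse form: P = 150 + 5Q.
Pre-tax equilibrium: 162 - Q = 150 + 5Q gives Q* = 2, P* = 160.
A tax on buyers shifts demand down by 4.5: (162 - 4.5) - Q = 150 + 5Q, so Q_t = 1.25. Buyers pay P_b = 160.75; sellers receive P_s = P_b - 4.5 = 156.25.
PS falls from (1/2)(2)(10) = 10 to (1/2)(1.25)(6.25) = 3.9062, a change of -6.0938.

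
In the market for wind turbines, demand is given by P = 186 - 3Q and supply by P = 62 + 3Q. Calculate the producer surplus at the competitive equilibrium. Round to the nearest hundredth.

Setting demand equal to supply, 124 = 6Q, so Q* = 20.6667 and P* = 124.
Producer surplus is the triangle above supply below P*: (1/2)(20.6667)(124 - 62) = (1/2)(20.6667)(62) = 640.6667.

640.67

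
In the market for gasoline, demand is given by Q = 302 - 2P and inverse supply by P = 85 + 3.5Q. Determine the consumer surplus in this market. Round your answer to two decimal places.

68.06

Rewriting demand in inverse form: P = 151 - 0.5Q.
Equilibrium: 151 - 0.5Q = 85 + 3.5Q, so Q* = 16.5 and P* = 142.75.
The demand choke price is 151, so CS = (1/2)(Q*)(151 - P*) = (1/2)(16.5)(8.25) = 68.0625.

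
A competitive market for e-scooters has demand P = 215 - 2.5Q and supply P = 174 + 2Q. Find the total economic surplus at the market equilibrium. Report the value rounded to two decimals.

186.78

Equilibrium: 215 - 2.5Q = 174 + 2Q, so Q* = 9.1111 and P* = 192.2222.
CS = (1/2)(9.1111)(22.7778) = 103.7654 and PS = (1/2)(9.1111)(18.2222) = 83.0123, so total surplus = 186.7778.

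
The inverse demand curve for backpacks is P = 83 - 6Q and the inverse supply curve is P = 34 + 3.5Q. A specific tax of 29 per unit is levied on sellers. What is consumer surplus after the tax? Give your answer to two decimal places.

13.30

Pre-tax equilibrium: 83 - 6Q = 34 + 3.5Q gives Q* = 5.1579, P* = 52.0526.
A tax on sellers shifts supply up by 29: 83 - 6Q = 34 + 3.5Q + 29, so Q_t = 2.1053. Buyers pay P_b = 70.3684; sellers receive P_s = P_b - 29 = 41.3684.
CS = (1/2)(Q_t)(83 - P_b) = (1/2)(2.1053)(12.6316) = 13.2964.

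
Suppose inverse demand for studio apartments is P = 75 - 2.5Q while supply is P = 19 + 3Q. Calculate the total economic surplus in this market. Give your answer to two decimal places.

285.09

Equilibrium: 75 - 2.5Q = 19 + 3Q, so Q* = 10.1818 and P* = 49.5455.
Total surplus is the full triangle between the curves from 0 to Q*: (1/2)(10.1818)(75 - 19) = 285.0909.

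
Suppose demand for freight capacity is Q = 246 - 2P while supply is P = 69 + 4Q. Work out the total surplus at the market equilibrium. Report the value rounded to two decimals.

324.00

Rewriting demand in inverse form: P = 123 - 0.5Q.
Equilibrium: 123 - 0.5Q = 69 + 4Q, so Q* = 12 and P* = 117.
CS = (1/2)(12)(6) = 36 and PS = (1/2)(12)(48) = 288, so total surplus = 324.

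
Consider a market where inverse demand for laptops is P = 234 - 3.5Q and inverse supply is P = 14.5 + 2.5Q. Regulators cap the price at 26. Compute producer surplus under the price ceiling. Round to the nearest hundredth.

Free-market equilibrium: 234 - 3.5Q = 14.5 + 2.5Q gives Q* = 36.5833, P* = 105.9583.
At the ceiling price 26, quantity supplied is (26 - 14.5)/2.5 = 4.6; supply is the short side, so Q = 4.6 trades at P = 26.
PS is the triangle above supply below 26: (1/2)(4.6)(26 - 14.5) = 26.45.

26.45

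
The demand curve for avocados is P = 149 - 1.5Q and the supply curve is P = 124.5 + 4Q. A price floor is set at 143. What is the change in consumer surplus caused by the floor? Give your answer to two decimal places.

Free-market equilibrium: 149 - 1.5Q = 124.5 + 4Q gives Q* = 4.4545, P* = 142.3182.
At the floor price 143, quantity demanded is (149 - 143)/1.5 = 4; demand is the short side, so Q = 4 trades at P = 143.
CS goes from (1/2)(4.4545)(6.6818) = 14.8822 to 12 (computed as (149 - 143)(4) - (1/2)(1.5)(4)^2), a change of -2.8822.

-2.88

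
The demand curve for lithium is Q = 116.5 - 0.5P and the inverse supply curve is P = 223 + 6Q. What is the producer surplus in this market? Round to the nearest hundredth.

4.69

Rewriting demand in inverse form: P = 233 - 2Q.
Setting demand equal to supply, 10 = 8Q, so Q* = 1.25 and P* = 230.5.
PS is the area between P* and the supply curve from 0 to Q*: (1/2)(1.25)(7.5) = 4.6875.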